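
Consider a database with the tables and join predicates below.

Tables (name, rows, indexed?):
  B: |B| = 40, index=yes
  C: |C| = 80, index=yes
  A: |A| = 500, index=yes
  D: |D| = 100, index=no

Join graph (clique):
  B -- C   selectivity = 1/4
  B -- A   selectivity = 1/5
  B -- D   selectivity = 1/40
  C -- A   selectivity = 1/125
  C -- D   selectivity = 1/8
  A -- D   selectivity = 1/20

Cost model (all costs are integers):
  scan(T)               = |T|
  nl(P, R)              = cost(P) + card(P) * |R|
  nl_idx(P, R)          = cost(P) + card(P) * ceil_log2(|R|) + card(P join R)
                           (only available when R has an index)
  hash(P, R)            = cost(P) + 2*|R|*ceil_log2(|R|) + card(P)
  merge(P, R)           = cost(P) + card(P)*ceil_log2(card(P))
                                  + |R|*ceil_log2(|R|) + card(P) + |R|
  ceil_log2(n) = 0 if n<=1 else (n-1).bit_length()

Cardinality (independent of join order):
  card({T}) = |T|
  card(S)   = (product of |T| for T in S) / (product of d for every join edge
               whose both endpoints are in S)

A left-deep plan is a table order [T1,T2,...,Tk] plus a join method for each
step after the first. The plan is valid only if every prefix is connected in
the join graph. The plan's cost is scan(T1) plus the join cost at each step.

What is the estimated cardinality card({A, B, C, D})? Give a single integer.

10

Tables in S: A(500), B(40), C(80), D(100)
Edges inside S: B-C(d=4), B-A(d=5), B-D(d=40), C-A(d=125), C-D(d=8), A-D(d=20)
numerator = 500 * 40 * 80 * 100 = 160000000
denominator = 4 * 5 * 40 * 125 * 8 * 20 = 16000000
card(S) = 160000000 / 16000000 = 10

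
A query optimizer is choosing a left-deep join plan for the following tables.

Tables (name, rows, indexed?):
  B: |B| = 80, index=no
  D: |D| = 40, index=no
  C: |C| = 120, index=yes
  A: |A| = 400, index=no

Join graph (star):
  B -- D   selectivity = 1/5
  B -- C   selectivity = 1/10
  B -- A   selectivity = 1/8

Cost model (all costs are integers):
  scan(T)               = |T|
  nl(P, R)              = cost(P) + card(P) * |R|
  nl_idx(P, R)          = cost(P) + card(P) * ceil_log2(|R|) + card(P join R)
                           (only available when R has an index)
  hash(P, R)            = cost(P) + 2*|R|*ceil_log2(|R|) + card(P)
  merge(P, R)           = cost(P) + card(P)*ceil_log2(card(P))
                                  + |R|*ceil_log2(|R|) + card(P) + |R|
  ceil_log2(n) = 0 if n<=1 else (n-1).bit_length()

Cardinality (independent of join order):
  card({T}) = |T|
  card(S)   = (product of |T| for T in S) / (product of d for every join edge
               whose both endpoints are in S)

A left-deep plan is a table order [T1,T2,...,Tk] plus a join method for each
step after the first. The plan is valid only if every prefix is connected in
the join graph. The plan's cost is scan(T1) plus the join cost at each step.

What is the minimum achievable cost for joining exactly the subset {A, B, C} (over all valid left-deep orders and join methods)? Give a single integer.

7600

Selinger DP over subsets of {A,B,C}:
  {B}: scan cost=80, card=80
  {C}: scan cost=120, card=120
  {A}: scan cost=400, card=400
  {BC}: card=960; try (B,hash)→1360, (C,nl_idx)→1600, (C,merge)→1680, (B,merge)→1720, (C,hash)→1840, (C,nl)→9680 …(+1); best=1360 via (B,hash)
  {AB}: card=4000; try (B,hash)→1920, (A,merge)→4720, (B,merge)→5040, (A,hash)→7360, (A,nl)→32080, (B,nl)→32400; best=1920 via (B,hash)
  {ABC}: card=48000; try (C,hash)→7600, (A,hash)→9520, (A,merge)→15920, (C,merge)→54880, (C,nl_idx)→77920, (A,nl)→385360 …(+1); best=7600 via (C,hash)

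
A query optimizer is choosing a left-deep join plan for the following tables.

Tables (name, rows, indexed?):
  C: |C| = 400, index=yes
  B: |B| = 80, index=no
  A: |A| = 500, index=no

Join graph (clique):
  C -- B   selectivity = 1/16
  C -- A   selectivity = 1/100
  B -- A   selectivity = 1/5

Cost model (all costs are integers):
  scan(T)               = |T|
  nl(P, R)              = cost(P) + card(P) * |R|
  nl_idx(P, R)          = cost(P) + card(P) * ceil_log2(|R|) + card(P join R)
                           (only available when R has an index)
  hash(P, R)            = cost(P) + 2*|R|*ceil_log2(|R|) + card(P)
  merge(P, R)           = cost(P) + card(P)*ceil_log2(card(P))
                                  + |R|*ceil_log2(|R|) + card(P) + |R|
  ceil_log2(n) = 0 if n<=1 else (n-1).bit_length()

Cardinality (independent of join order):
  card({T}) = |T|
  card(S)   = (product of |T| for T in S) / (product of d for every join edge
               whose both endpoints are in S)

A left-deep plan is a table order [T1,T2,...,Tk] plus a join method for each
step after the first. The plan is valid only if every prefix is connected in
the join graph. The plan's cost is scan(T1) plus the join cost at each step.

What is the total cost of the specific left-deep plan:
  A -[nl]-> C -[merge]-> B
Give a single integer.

225140

step 1: scan A: cost=500, card=500
step 2: join C via nl
    card(P join C) = 500*400/(100) = 2000
    cost = 500 + 500*400 = 200500
step 3: join B via merge
    card(P join B) = 2000*80/(16*5) = 2000
    cost = 200500 + 2000*11 + 80*7 + 2000 + 80 = 225140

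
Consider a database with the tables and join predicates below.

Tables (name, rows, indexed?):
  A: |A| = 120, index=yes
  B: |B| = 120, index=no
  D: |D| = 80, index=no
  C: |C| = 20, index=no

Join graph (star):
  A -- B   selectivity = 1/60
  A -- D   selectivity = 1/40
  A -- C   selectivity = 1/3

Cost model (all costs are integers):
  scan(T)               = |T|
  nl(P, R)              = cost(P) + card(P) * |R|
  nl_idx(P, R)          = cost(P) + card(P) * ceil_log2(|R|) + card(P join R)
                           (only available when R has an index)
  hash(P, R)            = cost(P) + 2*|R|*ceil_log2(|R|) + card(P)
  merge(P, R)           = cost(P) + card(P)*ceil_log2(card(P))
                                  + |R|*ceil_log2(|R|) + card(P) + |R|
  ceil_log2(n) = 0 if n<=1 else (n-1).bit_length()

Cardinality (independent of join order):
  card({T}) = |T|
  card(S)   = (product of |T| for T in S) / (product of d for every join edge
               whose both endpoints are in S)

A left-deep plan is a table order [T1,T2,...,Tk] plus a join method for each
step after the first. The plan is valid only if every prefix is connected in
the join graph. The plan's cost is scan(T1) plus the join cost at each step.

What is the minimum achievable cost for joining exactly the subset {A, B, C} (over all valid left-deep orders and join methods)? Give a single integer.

1640

Selinger DP over subsets of {A,B,C}:
  {A}: scan cost=120, card=120
  {B}: scan cost=120, card=120
  {C}: scan cost=20, card=20
  {AB}: card=240; try (A,nl_idx)→1200, (B,hash)→1920, (A,hash)→1920, (B,merge)→2040, (A,merge)→2040, (B,nl)→14520 …(+1); best=1200 via (A,nl_idx)
  {AC}: card=800; try (C,hash)→440, (A,nl_idx)→960, (A,merge)→1100, (C,merge)→1200, (A,hash)→1720, (A,nl)→2420 …(+1); best=440 via (C,hash)
  {ABC}: card=1600; try (C,hash)→1640, (B,hash)→2920, (C,merge)→3480, (C,nl)→6000, (B,merge)→10200, (B,nl)→96440; best=1640 via (C,hash)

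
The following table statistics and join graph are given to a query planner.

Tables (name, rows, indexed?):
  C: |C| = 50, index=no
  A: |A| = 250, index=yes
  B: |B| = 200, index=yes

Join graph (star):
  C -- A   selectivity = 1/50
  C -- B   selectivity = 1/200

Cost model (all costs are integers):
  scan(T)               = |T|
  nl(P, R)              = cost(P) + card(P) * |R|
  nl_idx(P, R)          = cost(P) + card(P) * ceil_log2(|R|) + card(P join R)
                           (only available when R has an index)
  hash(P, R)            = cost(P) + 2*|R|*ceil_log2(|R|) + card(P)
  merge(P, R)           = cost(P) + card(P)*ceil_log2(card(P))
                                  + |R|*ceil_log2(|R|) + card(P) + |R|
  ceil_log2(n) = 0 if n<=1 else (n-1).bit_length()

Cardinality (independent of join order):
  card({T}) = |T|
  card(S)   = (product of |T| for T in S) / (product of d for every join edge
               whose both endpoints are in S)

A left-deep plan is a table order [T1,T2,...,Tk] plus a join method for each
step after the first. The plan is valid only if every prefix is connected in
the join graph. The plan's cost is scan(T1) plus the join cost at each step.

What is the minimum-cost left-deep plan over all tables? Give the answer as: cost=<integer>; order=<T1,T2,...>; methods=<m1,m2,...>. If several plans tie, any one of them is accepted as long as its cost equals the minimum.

cost=1150; order=C,B,A; methods=nl_idx,nl_idx

Selinger DP (subsets sized 1..n):
  {C}: scan cost=50, card=50
  {A}: scan cost=250, card=250
  {B}: scan cost=200, card=200
  {AC}: card=250; try (A,nl_idx)→700, (C,hash)→1100, (A,merge)→2650, (C,merge)→2850, (A,hash)→4100, (A,nl)→12550 …(+1); best=700 via (A,nl_idx)
  {BC}: card=50; try (B,nl_idx)→500, (C,hash)→1000, (B,merge)→2200, (C,merge)→2350, (B,hash)→3300, (B,nl)→10050 …(+1); best=500 via (B,nl_idx)
  {ABC}: card=250; try (A,nl_idx)→1150, (B,nl_idx)→2950, (A,merge)→3100, (B,hash)→4150, (A,hash)→4550, (B,merge)→4750 …(+2); best=1150 via (A,nl_idx)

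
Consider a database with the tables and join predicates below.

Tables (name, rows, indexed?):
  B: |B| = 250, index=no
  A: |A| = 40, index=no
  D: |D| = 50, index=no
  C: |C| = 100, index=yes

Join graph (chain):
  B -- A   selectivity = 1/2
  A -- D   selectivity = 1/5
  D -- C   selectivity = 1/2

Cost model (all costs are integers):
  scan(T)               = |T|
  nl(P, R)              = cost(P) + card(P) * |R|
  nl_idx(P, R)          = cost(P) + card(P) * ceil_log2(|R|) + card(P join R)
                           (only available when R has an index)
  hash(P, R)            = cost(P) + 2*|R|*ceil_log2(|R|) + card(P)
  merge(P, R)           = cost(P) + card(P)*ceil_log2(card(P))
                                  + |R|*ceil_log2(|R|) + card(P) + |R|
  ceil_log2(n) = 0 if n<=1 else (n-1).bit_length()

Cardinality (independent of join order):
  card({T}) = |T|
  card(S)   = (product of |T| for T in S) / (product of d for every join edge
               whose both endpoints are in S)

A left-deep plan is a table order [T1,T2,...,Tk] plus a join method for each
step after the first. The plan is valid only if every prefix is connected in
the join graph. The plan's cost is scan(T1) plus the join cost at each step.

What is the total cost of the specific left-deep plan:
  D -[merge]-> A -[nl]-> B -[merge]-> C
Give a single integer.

951480

step 1: scan D: cost=50, card=50
step 2: join A via merge
    card(P join A) = 50*40/(5) = 400
    cost = 50 + 50*6 + 40*6 + 50 + 40 = 680
step 3: join B via nl
    card(P join B) = 400*250/(2) = 50000
    cost = 680 + 400*250 = 100680
step 4: join C via merge
    card(P join C) = 50000*100/(2) = 2500000
    cost = 100680 + 50000*16 + 100*7 + 50000 + 100 = 951480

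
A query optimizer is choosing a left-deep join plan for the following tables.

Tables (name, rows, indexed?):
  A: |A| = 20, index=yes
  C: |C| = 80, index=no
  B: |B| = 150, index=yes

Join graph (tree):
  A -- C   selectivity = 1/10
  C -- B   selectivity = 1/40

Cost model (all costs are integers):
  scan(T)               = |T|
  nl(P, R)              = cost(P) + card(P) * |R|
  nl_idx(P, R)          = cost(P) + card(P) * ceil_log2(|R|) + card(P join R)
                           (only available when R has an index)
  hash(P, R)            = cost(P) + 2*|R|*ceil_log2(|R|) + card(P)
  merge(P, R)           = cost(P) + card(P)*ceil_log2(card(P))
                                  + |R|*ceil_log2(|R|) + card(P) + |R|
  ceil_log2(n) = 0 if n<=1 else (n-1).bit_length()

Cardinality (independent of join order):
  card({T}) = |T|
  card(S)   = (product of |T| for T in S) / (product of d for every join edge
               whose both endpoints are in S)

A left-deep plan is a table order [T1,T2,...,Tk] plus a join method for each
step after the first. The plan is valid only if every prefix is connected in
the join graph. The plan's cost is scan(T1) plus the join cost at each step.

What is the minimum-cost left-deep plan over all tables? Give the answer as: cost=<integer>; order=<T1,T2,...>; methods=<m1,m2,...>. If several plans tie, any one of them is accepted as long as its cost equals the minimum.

cost=1520; order=C,B,A; methods=nl_idx,hash

Selinger DP (subsets sized 1..n):
  {A}: scan cost=20, card=20
  {C}: scan cost=80, card=80
  {B}: scan cost=150, card=150
  {AC}: card=160; try (A,hash)→360, (A,nl_idx)→640, (C,merge)→780, (A,merge)→840, (C,hash)→1160, (C,nl)→1620 …(+1); best=360 via (A,hash)
  {BC}: card=300; try (B,nl_idx)→1020, (C,hash)→1420, (B,merge)→2070, (C,merge)→2140, (B,hash)→2560, (B,nl)→12080 …(+1); best=1020 via (B,nl_idx)
  {ABC}: card=600; try (A,hash)→1520, (B,nl_idx)→2240, (B,hash)→2920, (A,nl_idx)→3120, (B,merge)→3150, (A,merge)→4140 …(+2); best=1520 via (A,hash)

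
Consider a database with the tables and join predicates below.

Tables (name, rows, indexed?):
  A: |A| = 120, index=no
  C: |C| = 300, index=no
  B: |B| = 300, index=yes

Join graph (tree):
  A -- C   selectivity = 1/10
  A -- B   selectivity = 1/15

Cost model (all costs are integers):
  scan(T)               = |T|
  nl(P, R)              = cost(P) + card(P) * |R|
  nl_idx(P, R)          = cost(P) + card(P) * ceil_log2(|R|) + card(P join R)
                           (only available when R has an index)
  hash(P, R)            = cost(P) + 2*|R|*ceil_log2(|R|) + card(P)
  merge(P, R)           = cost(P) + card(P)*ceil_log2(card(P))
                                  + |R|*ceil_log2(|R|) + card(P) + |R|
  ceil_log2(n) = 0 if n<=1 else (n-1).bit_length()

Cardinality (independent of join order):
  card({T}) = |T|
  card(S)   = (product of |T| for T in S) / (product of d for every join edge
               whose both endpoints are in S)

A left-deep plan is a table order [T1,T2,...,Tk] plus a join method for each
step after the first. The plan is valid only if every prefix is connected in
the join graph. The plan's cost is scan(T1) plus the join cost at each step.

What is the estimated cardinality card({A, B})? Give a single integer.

2400

Tables in S: A(120), B(300)
Edges inside S: A-B(d=15)
numerator = 120 * 300 = 36000
denominator = 15 = 15
card(S) = 36000 / 15 = 2400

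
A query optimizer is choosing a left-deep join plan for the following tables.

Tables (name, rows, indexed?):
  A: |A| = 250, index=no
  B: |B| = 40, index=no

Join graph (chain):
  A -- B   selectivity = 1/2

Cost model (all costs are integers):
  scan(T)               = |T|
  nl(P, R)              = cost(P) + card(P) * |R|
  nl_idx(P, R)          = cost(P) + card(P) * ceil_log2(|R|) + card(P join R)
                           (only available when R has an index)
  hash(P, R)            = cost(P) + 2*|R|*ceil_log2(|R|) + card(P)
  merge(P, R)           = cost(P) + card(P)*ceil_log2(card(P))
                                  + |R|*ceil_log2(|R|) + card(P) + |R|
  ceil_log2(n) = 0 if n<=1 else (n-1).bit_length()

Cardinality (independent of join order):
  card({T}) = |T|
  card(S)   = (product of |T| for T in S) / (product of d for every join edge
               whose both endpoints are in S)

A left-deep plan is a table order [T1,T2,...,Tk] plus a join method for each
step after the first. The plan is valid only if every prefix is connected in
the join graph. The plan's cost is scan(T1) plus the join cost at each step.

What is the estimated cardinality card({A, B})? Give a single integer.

5000

Tables in S: A(250), B(40)
Edges inside S: A-B(d=2)
numerator = 250 * 40 = 10000
denominator = 2 = 2
card(S) = 10000 / 2 = 5000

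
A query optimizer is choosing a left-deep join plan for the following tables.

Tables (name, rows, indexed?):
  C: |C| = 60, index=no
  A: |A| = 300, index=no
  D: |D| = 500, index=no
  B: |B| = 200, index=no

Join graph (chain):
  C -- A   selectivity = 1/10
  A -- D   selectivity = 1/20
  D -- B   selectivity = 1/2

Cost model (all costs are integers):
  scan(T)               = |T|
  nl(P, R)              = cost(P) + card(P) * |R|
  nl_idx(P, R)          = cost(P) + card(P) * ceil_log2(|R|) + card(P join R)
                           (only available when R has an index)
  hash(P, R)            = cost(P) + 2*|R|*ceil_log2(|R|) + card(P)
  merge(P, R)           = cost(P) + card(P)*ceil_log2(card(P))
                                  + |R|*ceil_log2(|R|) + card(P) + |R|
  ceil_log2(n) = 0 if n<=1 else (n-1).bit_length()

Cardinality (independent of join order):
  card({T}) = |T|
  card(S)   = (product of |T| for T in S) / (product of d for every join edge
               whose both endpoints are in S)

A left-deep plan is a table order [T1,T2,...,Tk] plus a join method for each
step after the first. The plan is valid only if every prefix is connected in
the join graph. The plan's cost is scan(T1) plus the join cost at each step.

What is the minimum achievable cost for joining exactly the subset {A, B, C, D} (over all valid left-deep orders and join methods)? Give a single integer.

Selinger DP over subsets of {A,B,C,D}:
  {C}: scan cost=60, card=60
  {A}: scan cost=300, card=300
  {D}: scan cost=500, card=500
  {B}: scan cost=200, card=200
  {AC}: card=1800; try (C,hash)→1320, (A,merge)→3480, (C,merge)→3720, (A,hash)→5520, (A,nl)→18060, (C,nl)→18300; best=1320 via (C,hash)
  {AD}: card=7500; try (A,hash)→6400, (D,merge)→8300, (A,merge)→8500, (D,hash)→9600, (D,nl)→150300, (A,nl)→150500; best=6400 via (A,hash)
  {BD}: card=50000; try (B,hash)→4200, (D,merge)→7000, (B,merge)→7300, (D,hash)→9400, (D,nl)→100200, (B,nl)→100500; best=4200 via (B,hash)
  {ACD}: card=45000; try (D,hash)→12120, (C,hash)→14620, (D,merge)→27920, (C,merge)→111820, (C,nl)→456400, (D,nl)→901320; best=12120 via (D,hash)
  {ABD}: card=750000; try (B,hash)→17100, (A,hash)→59600, (B,merge)→113200, (A,merge)→857200, (B,nl)→1506400, (A,nl)→15004200; best=17100 via (B,hash)
  {ABCD}: card=4500000; try (B,hash)→60320, (C,hash)→767820, (B,merge)→778920, (B,nl)→9012120, (C,merge)→15767520, (C,nl)→45017100; best=60320 via (B,hash)

60320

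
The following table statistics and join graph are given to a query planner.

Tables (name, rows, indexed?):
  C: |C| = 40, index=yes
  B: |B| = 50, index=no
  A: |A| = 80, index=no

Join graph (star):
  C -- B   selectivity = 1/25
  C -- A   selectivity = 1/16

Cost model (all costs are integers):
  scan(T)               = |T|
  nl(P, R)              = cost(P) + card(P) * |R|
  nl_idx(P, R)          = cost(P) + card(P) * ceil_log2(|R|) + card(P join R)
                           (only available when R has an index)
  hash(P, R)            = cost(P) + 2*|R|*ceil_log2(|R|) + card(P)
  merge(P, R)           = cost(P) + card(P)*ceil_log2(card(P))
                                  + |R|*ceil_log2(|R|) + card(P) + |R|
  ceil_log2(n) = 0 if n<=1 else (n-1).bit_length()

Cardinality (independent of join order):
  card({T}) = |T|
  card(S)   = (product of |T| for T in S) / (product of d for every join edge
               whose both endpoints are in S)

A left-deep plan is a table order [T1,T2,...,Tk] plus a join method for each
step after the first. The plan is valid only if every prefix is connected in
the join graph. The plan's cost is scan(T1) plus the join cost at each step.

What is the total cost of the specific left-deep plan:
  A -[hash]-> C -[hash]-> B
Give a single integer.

1440

step 1: scan A: cost=80, card=80
step 2: join C via hash
    card(P join C) = 80*40/(16) = 200
    cost = 80 + 2*40*6 + 80 = 640
step 3: join B via hash
    card(P join B) = 200*50/(25) = 400
    cost = 640 + 2*50*6 + 200 = 1440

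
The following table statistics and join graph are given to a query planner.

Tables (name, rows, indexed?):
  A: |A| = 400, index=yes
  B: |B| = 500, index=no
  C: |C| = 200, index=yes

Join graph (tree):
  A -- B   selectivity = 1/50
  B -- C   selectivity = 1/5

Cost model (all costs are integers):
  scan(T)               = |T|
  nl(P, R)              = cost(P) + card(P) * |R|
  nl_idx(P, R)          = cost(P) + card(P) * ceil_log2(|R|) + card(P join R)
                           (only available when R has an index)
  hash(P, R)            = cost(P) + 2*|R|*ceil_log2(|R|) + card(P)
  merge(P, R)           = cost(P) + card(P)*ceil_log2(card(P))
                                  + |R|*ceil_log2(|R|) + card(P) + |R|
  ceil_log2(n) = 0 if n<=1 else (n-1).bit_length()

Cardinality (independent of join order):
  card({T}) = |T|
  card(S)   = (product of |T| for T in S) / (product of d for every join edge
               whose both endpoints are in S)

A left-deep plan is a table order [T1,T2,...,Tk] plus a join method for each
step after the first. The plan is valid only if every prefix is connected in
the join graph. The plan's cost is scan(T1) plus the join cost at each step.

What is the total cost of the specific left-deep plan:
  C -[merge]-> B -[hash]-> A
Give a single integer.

34200

step 1: scan C: cost=200, card=200
step 2: join B via merge
    card(P join B) = 200*500/(5) = 20000
    cost = 200 + 200*8 + 500*9 + 200 + 500 = 7000
step 3: join A via hash
    card(P join A) = 20000*400/(50) = 160000
    cost = 7000 + 2*400*9 + 20000 = 34200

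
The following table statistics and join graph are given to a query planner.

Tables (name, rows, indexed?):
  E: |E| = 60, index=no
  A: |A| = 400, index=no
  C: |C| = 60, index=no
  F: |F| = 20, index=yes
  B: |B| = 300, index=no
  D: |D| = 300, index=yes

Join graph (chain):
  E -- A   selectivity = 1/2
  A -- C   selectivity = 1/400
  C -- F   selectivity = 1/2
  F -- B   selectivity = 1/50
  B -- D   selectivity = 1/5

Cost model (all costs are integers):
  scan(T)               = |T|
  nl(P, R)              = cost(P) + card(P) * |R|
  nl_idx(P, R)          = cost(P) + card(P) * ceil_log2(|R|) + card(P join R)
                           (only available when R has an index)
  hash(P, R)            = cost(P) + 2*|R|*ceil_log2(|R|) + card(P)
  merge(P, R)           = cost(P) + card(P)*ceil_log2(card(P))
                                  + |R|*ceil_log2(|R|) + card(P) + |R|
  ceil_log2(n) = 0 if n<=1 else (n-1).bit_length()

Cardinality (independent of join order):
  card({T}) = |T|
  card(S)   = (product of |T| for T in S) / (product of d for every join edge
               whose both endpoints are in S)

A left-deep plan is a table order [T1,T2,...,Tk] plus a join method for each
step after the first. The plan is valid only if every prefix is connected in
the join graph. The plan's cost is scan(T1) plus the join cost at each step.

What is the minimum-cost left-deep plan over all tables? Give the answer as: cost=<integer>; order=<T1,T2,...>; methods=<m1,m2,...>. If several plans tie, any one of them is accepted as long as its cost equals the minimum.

cost=125500; order=A,C,F,B,E,D; methods=hash,hash,hash,hash,hash

Selinger DP (subsets sized 1..n):
  {E}: scan cost=60, card=60
  {A}: scan cost=400, card=400
  {C}: scan cost=60, card=60
  {F}: scan cost=20, card=20
  {B}: scan cost=300, card=300
  {D}: scan cost=300, card=300
  {AE}: card=12000; try (E,hash)→1520, (A,merge)→4480, (E,merge)→4820, (A,hash)→7320, (A,nl)→24060, (E,nl)→24400; best=1520 via (E,hash)
  {AC}: card=60; try (C,hash)→1520, (A,merge)→4480, (C,merge)→4820, (A,hash)→7320, (A,nl)→24060, (C,nl)→24400; best=1520 via (C,hash)
  {CF}: card=600; try (F,hash)→320, (C,merge)→560, (F,merge)→600, (C,hash)→760, (F,nl_idx)→960, (C,nl)→1220 …(+1); best=320 via (F,hash)
  {BF}: card=120; try (F,hash)→800, (F,nl_idx)→1920, (B,merge)→3140, (F,merge)→3420, (B,hash)→5440, (B,nl)→6020 …(+1); best=800 via (F,hash)
  {BD}: card=18000; try (D,hash)→6000, (B,hash)→6000, (D,merge)→6300, (B,merge)→6300, (D,nl_idx)→21000, (D,nl)→90300 …(+1); best=6000 via (D,hash)
  {ACE}: card=1800; try (E,hash)→2300, (E,merge)→2360, (E,nl)→5120, (C,hash)→14240, (C,merge)→181940, (C,nl)→721520; best=2300 via (E,hash)
  {ACF}: card=600; try (F,hash)→1780, (F,merge)→2060, (F,nl_idx)→2420, (F,nl)→2720, (A,hash)→8120, (A,merge)→10920 …(+1); best=1780 via (F,hash)
  {BCF}: card=3600; try (C,hash)→1640, (C,merge)→2180, (B,hash)→6320, (C,nl)→8000, (B,merge)→9920, (B,nl)→180320; best=1640 via (C,hash)
  {BDF}: card=7200; try (D,merge)→4760, (D,hash)→6320, (D,nl_idx)→9080, (F,hash)→24200, (D,nl)→36800, (F,nl_idx)→103200 …(+2); best=4760 via (D,merge)
  {ACEF}: card=18000; try (E,hash)→3100, (F,hash)→4300, (E,merge)→8800, (F,merge)→24020, (F,nl_idx)→29300, (E,nl)→37780 …(+1); best=3100 via (E,hash)
  {ABCF}: card=3600; try (B,hash)→7780, (B,merge)→11380, (A,hash)→12440, (A,merge)→52440, (B,nl)→181780, (A,nl)→1441640; best=7780 via (B,hash)
  {BCDF}: card=216000; try (D,hash)→10640, (C,hash)→12680, (D,merge)→51440, (C,merge)→105980, (D,nl_idx)→250040, (C,nl)→436760 …(+1); best=10640 via (D,hash)
  {ABCEF}: card=108000; try (E,hash)→12100, (B,hash)→26500, (E,merge)→55000, (E,nl)→223780, (B,merge)→294100, (B,nl)→5403100; best=12100 via (E,hash)
  {ABCDF}: card=216000; try (D,hash)→16780, (D,merge)→57580, (A,hash)→233840, (D,nl_idx)→256180, (D,nl)→1087780, (A,merge)→4118640 …(+1); best=16780 via (D,hash)
  {ABCDEF}: card=6480000; try (D,hash)→125500, (E,hash)→233500, (D,merge)→1959100, (E,merge)→4121200, (D,nl_idx)→7464100, (E,nl)→12976780 …(+1); best=125500 via (D,hash)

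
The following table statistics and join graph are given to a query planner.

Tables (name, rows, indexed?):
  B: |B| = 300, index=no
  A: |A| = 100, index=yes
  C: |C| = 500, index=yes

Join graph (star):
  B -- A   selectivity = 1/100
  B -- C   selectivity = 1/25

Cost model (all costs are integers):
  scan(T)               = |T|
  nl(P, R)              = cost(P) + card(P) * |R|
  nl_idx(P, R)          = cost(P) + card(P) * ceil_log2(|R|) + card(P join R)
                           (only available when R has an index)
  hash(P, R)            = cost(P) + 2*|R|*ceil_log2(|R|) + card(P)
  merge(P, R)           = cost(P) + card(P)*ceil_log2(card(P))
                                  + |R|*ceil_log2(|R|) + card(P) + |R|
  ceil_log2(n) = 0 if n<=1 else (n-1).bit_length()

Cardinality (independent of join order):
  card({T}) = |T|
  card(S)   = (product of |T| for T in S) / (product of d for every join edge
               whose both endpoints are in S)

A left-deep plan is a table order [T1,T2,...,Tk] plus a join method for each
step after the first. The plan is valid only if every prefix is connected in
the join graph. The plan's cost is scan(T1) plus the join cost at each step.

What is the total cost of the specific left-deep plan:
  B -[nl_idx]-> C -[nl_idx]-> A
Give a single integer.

57000

step 1: scan B: cost=300, card=300
step 2: join C via nl_idx
    card(P join C) = 300*500/(25) = 6000
    cost = 300 + 300*9 + 6000 = 9000
step 3: join A via nl_idx
    card(P join A) = 6000*100/(100) = 6000
    cost = 9000 + 6000*7 + 6000 = 57000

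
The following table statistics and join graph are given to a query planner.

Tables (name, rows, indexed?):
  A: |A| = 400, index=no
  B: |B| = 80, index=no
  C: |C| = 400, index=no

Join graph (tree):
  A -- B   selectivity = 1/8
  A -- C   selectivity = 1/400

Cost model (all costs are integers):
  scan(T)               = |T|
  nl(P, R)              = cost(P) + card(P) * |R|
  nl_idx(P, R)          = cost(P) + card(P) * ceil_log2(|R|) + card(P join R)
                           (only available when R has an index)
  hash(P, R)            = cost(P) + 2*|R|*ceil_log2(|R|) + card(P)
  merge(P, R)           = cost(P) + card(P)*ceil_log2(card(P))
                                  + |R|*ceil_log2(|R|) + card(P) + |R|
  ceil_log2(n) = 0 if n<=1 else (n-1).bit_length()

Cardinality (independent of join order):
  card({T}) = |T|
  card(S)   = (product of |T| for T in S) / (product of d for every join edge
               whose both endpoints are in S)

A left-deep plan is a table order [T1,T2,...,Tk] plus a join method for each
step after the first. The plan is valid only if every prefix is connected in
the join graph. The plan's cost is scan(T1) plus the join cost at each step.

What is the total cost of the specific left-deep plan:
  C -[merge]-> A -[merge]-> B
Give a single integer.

13040

step 1: scan C: cost=400, card=400
step 2: join A via merge
    card(P join A) = 400*400/(400) = 400
    cost = 400 + 400*9 + 400*9 + 400 + 400 = 8400
step 3: join B via merge
    card(P join B) = 400*80/(8) = 4000
    cost = 8400 + 400*9 + 80*7 + 400 + 80 = 13040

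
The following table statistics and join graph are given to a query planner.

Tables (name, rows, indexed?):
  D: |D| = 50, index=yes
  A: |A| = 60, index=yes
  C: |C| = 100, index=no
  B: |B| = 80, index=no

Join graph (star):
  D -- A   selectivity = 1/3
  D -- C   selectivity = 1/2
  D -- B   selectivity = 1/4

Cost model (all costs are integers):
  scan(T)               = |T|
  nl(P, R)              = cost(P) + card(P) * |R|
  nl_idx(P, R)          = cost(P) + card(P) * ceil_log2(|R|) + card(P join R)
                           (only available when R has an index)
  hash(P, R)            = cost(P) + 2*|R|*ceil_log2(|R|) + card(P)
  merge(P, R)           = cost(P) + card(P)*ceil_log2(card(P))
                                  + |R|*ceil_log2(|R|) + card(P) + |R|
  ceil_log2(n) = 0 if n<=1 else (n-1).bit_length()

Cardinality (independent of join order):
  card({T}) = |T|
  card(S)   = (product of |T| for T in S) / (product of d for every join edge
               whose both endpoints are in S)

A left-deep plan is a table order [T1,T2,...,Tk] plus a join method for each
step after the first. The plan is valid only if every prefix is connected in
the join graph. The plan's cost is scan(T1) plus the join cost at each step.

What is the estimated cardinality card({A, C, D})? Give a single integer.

Tables in S: A(60), C(100), D(50)
Edges inside S: D-A(d=3), D-C(d=2)
numerator = 60 * 100 * 50 = 300000
denominator = 3 * 2 = 6
card(S) = 300000 / 6 = 50000

50000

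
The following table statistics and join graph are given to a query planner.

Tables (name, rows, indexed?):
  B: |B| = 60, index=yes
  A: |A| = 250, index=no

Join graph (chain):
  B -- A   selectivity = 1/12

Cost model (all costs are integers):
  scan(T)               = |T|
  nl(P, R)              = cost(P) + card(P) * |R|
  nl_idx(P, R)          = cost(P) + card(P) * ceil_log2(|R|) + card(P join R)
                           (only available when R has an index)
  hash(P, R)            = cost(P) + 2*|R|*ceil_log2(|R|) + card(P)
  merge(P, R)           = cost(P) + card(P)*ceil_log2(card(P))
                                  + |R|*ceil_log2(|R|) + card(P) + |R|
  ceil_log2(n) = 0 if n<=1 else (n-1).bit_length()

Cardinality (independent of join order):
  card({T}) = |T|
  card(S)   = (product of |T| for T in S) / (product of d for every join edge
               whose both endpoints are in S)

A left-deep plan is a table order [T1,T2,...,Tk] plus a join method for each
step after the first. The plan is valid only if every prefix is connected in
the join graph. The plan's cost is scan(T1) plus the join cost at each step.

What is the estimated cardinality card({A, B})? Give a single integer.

Tables in S: A(250), B(60)
Edges inside S: B-A(d=12)
numerator = 250 * 60 = 15000
denominator = 12 = 12
card(S) = 15000 / 12 = 1250

1250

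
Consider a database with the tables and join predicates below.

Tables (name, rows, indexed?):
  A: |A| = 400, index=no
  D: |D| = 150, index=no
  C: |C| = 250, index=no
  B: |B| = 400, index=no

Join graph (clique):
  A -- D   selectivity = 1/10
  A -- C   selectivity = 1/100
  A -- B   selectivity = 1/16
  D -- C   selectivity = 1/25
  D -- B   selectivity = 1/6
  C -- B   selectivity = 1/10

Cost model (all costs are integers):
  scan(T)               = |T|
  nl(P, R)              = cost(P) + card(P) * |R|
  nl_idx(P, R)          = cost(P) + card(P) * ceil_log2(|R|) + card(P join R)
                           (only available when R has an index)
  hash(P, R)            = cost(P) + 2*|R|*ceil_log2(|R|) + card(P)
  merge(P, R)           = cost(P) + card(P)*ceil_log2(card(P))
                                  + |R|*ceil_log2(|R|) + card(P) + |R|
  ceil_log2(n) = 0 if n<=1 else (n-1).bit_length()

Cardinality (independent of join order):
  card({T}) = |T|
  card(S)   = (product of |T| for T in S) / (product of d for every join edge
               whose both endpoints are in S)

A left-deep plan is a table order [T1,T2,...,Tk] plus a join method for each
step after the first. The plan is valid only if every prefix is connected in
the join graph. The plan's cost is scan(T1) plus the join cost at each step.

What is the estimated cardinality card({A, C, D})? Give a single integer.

Tables in S: A(400), C(250), D(150)
Edges inside S: A-D(d=10), A-C(d=100), D-C(d=25)
numerator = 400 * 250 * 150 = 15000000
denominator = 10 * 100 * 25 = 25000
card(S) = 15000000 / 25000 = 600

600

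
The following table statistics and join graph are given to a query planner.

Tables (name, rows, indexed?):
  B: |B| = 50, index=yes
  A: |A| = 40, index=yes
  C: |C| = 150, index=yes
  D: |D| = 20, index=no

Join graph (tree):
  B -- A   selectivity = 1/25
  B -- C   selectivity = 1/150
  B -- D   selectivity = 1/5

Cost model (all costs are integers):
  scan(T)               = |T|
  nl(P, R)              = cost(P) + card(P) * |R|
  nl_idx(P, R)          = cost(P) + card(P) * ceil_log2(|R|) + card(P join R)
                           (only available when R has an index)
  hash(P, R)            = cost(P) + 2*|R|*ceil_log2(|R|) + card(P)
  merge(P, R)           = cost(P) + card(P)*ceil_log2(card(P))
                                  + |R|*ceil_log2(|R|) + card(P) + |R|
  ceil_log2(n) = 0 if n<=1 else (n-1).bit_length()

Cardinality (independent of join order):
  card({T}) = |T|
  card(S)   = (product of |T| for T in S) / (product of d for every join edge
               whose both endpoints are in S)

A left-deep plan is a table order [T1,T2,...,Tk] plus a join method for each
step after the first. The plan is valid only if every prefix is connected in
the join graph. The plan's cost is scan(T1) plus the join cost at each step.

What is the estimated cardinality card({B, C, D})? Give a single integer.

Tables in S: B(50), C(150), D(20)
Edges inside S: B-C(d=150), B-D(d=5)
numerator = 50 * 150 * 20 = 150000
denominator = 150 * 5 = 750
card(S) = 150000 / 750 = 200

200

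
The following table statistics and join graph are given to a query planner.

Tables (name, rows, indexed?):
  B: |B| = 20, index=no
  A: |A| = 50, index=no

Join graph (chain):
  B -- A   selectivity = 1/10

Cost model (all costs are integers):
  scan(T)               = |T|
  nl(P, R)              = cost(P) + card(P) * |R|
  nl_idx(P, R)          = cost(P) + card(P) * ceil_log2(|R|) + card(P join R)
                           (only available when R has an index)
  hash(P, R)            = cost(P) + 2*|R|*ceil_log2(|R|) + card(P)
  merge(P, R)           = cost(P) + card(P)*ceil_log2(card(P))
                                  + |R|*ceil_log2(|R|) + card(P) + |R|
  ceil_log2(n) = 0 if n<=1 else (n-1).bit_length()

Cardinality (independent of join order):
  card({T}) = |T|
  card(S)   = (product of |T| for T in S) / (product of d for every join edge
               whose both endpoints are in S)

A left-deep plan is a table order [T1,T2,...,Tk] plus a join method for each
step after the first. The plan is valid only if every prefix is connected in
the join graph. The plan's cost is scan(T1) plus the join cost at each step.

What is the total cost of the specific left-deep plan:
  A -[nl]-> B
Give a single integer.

1050

step 1: scan A: cost=50, card=50
step 2: join B via nl
    card(P join B) = 50*20/(10) = 100
    cost = 50 + 50*20 = 1050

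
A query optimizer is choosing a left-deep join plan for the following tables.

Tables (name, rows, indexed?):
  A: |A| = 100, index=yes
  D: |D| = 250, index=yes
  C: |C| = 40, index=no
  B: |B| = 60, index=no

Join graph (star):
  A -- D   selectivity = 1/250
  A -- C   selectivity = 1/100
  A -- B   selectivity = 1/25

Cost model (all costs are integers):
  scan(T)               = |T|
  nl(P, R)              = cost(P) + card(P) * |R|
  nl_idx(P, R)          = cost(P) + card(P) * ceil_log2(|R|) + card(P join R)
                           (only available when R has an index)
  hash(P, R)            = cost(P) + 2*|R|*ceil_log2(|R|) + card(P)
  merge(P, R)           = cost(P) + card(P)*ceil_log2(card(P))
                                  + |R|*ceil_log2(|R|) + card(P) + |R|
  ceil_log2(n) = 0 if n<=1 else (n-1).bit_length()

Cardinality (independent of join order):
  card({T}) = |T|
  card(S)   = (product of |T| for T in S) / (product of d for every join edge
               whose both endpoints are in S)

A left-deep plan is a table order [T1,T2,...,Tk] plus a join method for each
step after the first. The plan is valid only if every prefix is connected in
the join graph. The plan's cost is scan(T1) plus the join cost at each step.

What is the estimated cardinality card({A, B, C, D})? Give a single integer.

Tables in S: A(100), B(60), C(40), D(250)
Edges inside S: A-D(d=250), A-C(d=100), A-B(d=25)
numerator = 100 * 60 * 40 * 250 = 60000000
denominator = 250 * 100 * 25 = 625000
card(S) = 60000000 / 625000 = 96

96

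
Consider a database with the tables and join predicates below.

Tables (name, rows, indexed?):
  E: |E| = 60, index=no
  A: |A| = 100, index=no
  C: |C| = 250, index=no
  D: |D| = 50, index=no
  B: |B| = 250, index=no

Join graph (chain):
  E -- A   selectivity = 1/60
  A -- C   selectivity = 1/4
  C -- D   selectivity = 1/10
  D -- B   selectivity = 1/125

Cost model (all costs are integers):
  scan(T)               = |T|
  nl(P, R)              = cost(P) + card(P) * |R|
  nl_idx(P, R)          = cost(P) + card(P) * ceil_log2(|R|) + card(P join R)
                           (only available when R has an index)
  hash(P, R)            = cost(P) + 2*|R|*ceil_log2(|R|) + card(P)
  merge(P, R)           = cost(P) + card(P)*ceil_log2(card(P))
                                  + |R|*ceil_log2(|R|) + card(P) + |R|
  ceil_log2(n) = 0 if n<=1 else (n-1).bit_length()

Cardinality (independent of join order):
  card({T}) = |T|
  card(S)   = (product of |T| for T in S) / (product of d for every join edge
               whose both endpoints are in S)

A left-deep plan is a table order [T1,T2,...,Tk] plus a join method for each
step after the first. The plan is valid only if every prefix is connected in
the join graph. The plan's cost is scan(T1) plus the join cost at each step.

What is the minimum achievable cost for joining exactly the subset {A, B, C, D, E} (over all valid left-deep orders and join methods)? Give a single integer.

46070

Selinger DP over subsets of {A,B,C,D,E}:
  {E}: scan cost=60, card=60
  {A}: scan cost=100, card=100
  {C}: scan cost=250, card=250
  {D}: scan cost=50, card=50
  {B}: scan cost=250, card=250
  {AE}: card=100; try (E,hash)→920, (A,merge)→1280, (E,merge)→1320, (A,hash)→1520, (A,nl)→6060, (E,nl)→6100; best=920 via (E,hash)
  {AC}: card=6250; try (A,hash)→1900, (C,merge)→3150, (A,merge)→3300, (C,hash)→4200, (C,nl)→25100, (A,nl)→25250; best=1900 via (A,hash)
  {CD}: card=1250; try (D,hash)→1100, (C,merge)→2650, (D,merge)→2850, (C,hash)→4100, (C,nl)→12550, (D,nl)→12750; best=1100 via (D,hash)
  {BD}: card=100; try (D,hash)→1100, (B,merge)→2650, (D,merge)→2850, (B,hash)→4100, (B,nl)→12550, (D,nl)→12750; best=1100 via (D,hash)
  {ACE}: card=6250; try (C,merge)→3970, (C,hash)→5020, (E,hash)→8870, (C,nl)→25920, (E,merge)→89820, (E,nl)→376900; best=3970 via (C,merge)
  {ACD}: card=31250; try (A,hash)→3750, (D,hash)→8750, (A,merge)→16900, (D,merge)→89750, (A,nl)→126100, (D,nl)→314400; best=3750 via (A,hash)
  {BCD}: card=2500; try (C,merge)→4150, (C,hash)→5200, (B,hash)→6350, (B,merge)→18350, (C,nl)→26100, (B,nl)→313600; best=4150 via (C,merge)
  {ACDE}: card=31250; try (D,hash)→10820, (E,hash)→35720, (D,merge)→91820, (D,nl)→316470, (E,merge)→504170, (E,nl)→1878750; best=10820 via (D,hash)
  {ABCD}: card=62500; try (A,hash)→8050, (A,merge)→37450, (B,hash)→39000, (A,nl)→254150, (B,merge)→506000, (B,nl)→7816250; best=8050 via (A,hash)
  {ABCDE}: card=62500; try (B,hash)→46070, (E,hash)→71270, (B,merge)→513070, (E,merge)→1070970, (E,nl)→3758050, (B,nl)→7823320; best=46070 via (B,hash)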